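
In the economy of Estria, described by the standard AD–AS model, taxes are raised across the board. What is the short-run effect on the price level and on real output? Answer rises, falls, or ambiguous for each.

Price level: falls; output: falls

This is a negative demand shock: AD shifts left.
Moving along the upward-sloping SRAS curve, P falls and Y falls.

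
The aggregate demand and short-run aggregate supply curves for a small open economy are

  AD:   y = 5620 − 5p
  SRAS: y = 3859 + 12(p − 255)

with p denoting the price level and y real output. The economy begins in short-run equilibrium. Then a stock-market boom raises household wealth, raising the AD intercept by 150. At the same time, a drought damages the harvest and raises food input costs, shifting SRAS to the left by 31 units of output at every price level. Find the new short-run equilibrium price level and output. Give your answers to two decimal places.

After both shocks: AD is y = 5770 − 5p and SRAS is y = 768 + 12p.
Setting them equal: 5002 = 17p, so p = 294.24.
Substituting into AD, y = 4298.82.

p = 294.24, y = 4298.82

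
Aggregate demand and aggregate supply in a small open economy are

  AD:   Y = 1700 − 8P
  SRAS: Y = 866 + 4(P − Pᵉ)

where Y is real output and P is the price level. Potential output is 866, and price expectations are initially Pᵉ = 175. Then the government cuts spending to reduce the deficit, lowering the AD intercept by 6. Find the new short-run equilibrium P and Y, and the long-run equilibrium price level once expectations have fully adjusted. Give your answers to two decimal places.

AD shifts left: new AD is Y = 1694 − 8P. With Pᵉ = 175, SRAS is Y = 166 + 4P.
Short run: 1694 − 8P = 166 + 4P gives 1528 = 12P, so P = 127.33 and Y = 1694 − 8P = 675.33.
Y = 675.33 is below potential 866; expectations adjust and SRAS shifts right until Y = 866.
Long run: on the new AD curve, 866 = 1694 − 8P gives P = 103.50.

Short run: P = 127.33, Y = 675.33. Long run: P = 103.50.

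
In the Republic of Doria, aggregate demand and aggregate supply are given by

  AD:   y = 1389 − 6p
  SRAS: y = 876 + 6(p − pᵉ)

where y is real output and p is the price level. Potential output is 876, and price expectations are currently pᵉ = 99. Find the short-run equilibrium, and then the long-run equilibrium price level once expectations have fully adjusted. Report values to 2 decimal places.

Short run: p = 92.25, y = 835.50. Long run: p = 85.50.

Short run: with pᵉ = 99, SRAS is y = 282 + 6p. Setting AD = SRAS gives 1107 = 12p, so p = 92.25 and y = 1389 − 6p = 835.50.
Output 835.50 is below potential 876, so over time expected prices fall and SRAS shifts right until y returns to 876.
Long run: y = 876 on the AD curve gives 876 = 1389 − 6p, so p = 85.50.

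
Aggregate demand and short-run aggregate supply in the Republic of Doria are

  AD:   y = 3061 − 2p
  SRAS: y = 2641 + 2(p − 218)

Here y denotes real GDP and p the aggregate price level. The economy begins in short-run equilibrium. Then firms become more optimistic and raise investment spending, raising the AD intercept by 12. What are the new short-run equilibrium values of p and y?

p = 217, y = 2639

This is a positive demand shock: AD shifts right.
New AD: y = 3073 − 2p.
SRAS can be written y = 2205 + 2p.
Set AD = SRAS: 3073 − 2p = 2205 + 2p, so 868 = 4p and p = 217.
y = 3073 − 2·217 = 2639.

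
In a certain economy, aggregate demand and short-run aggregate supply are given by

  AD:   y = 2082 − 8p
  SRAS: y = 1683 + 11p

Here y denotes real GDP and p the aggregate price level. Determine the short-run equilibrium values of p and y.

Set AD = SRAS: 2082 − 8p = 1683 + 11p, so 399 = 19p and p = 21.
Then y = 2082 − 8·21 = 1914.

p = 21, y = 1914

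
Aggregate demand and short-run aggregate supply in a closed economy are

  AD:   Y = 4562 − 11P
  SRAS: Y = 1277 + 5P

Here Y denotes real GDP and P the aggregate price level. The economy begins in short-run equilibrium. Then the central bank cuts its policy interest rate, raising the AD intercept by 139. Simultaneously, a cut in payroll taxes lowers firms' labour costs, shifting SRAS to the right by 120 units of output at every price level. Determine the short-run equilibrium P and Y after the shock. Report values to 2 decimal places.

P = 206.50, Y = 2429.50

After both shocks: AD is Y = 4701 − 11P and SRAS is Y = 1397 + 5P.
Setting them equal: 3304 = 16P, so P = 206.50.
Substituting into AD, Y = 2429.50.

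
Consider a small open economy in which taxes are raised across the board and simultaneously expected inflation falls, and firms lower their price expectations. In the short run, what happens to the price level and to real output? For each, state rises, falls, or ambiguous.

Price level: falls; output: ambiguous

The first event is a negative demand shock: AD shifts left, which by itself pushes P down and Y down.
The second is a favourable supply shock: SRAS shifts right, which by itself pushes P down and Y up.
Both shocks push P down, so P falls. The two shocks push Y in opposite directions, so the effect on Y is ambiguous.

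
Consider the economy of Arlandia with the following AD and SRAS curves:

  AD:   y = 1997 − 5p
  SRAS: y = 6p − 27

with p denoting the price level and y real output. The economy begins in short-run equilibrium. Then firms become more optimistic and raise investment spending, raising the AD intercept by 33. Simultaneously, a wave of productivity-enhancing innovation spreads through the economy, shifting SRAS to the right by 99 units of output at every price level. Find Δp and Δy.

Δp = -6, Δy = +63

After both shocks: AD is y = 2030 − 5p and SRAS is y = 72 + 6p.
Setting them equal: 1958 = 11p, so p = 178.
y = 2030 − 5·178 = 1140.
Initially p = 184, y = 1077, so Δp = -6 and Δy = +63.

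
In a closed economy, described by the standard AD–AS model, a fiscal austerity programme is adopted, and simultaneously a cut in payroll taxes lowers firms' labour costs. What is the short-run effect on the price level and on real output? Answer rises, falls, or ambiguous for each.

Price level: falls; output: ambiguous

The first event is a negative demand shock: AD shifts left, which by itself pushes P down and Y down.
The second is a favourable supply shock: SRAS shifts right, which by itself pushes P down and Y up.
Both shocks push P down, so P falls. The two shocks push Y in opposite directions, so the effect on Y is ambiguous.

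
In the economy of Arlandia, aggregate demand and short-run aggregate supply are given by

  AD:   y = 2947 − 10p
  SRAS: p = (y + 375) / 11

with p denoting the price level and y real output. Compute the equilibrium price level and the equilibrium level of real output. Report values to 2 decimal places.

Rearrange SRAS to y = 11p − 375.
Set AD = SRAS: 2947 − 10p = 11p − 375, so 3322 = 21p and p = 158.19.
Substituting into AD, y = 2947 − 10p = 1365.10.

p = 158.19, y = 1365.10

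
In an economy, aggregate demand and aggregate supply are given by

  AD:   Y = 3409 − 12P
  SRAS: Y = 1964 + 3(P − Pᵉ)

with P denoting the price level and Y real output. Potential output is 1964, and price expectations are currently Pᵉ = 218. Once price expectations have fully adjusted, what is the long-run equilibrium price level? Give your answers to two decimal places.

Long-run P = 120.42

Short run: with Pᵉ = 218, SRAS is Y = 1310 + 3P. Setting AD = SRAS gives 2099 = 15P, so P = 139.93 and Y = 3409 − 12P = 1729.80.
Output 1729.80 is below potential 1964, so over time expected prices fall and SRAS shifts right until Y returns to 1964.
Long run: Y = 1964 on the AD curve gives 1964 = 3409 − 12P, so P = 120.42.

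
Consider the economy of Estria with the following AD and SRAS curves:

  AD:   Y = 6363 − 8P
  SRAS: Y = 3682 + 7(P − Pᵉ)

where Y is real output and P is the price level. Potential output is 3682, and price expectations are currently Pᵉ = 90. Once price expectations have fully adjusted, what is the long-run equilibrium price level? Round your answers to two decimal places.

Long-run P = 335.13

Short run: with Pᵉ = 90, SRAS is Y = 3052 + 7P. Setting AD = SRAS gives 3311 = 15P, so P = 220.73 and Y = 6363 − 8P = 4597.13.
Output 4597.13 is above potential 3682, so over time expected prices rise and SRAS shifts left until Y returns to 3682.
Long run: Y = 3682 on the AD curve gives 3682 = 6363 − 8P, so P = 335.13.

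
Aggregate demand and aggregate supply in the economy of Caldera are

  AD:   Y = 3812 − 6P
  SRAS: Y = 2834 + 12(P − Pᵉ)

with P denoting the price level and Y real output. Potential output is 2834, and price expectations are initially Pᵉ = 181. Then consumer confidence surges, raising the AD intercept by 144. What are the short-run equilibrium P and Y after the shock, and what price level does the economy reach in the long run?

AD shifts right: new AD is Y = 3956 − 6P. With Pᵉ = 181, SRAS is Y = 662 + 12P.
Short run: 3956 − 6P = 662 + 12P gives 3294 = 18P, so P = 183 and Y = 3956 − 6·183 = 2858.
Y = 2858 is above potential 2834; expectations adjust and SRAS shifts left until Y = 2834.
Long run: on the new AD curve, 2834 = 3956 − 6P gives P = 187.

Short run: P = 183, Y = 2858. Long run: P = 187.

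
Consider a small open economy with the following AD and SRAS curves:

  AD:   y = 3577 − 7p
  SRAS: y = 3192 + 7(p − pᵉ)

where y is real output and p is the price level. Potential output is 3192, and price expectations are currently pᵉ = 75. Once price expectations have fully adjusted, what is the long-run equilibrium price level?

Short run: with pᵉ = 75, SRAS is y = 2667 + 7p. Setting AD = SRAS gives 910 = 14p, so p = 65 and y = 3577 − 7·65 = 3122.
Output 3122 is below potential 3192, so over time expected prices fall and SRAS shifts right until y returns to 3192.
Long run: y = 3192 on the AD curve gives 3192 = 3577 − 7p, so p = 55.

Long-run p = 55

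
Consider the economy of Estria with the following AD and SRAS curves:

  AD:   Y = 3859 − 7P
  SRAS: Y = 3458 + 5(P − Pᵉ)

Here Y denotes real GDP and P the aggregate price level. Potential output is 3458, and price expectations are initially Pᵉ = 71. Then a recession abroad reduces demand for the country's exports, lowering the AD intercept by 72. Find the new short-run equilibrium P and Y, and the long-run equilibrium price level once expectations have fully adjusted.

AD shifts left: new AD is Y = 3787 − 7P. With Pᵉ = 71, SRAS is Y = 3103 + 5P.
Short run: 3787 − 7P = 3103 + 5P gives 684 = 12P, so P = 57 and Y = 3787 − 7·57 = 3388.
Y = 3388 is below potential 3458; expectations adjust and SRAS shifts right until Y = 3458.
Long run: on the new AD curve, 3458 = 3787 − 7P gives P = 47.

Short run: P = 57, Y = 3388. Long run: P = 47.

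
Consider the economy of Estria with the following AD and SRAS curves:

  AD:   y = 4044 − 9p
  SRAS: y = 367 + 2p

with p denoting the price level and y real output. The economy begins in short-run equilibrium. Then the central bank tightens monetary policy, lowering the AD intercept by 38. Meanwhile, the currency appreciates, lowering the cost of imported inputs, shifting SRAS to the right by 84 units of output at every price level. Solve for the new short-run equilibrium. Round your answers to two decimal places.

p = 323.18, y = 1097.36

After both shocks: AD is y = 4006 − 9p and SRAS is y = 451 + 2p.
Setting them equal: 3555 = 11p, so p = 323.18.
Substituting into AD, y = 1097.36.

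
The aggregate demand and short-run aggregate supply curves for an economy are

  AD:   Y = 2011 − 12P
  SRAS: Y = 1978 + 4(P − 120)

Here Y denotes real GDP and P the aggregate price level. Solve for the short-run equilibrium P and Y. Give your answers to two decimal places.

P = 32.06, Y = 1626.25

Write SRAS as Y = 1978 + 4P − 480 = 1498 + 4P.
Set AD = SRAS: 2011 − 12P = 1498 + 4P, so 513 = 16P and P = 32.06.
Substituting into AD, Y = 2011 − 12P = 1626.25.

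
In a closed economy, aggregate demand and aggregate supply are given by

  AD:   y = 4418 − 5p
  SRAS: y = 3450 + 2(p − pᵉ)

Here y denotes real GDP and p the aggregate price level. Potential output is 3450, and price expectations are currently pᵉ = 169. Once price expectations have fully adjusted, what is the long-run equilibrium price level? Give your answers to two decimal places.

Short run: with pᵉ = 169, SRAS is y = 3112 + 2p. Setting AD = SRAS gives 1306 = 7p, so p = 186.57 and y = 4418 − 5p = 3485.14.
Output 3485.14 is above potential 3450, so over time expected prices rise and SRAS shifts left until y returns to 3450.
Long run: y = 3450 on the AD curve gives 3450 = 4418 − 5p, so p = 193.60.

Long-run p = 193.60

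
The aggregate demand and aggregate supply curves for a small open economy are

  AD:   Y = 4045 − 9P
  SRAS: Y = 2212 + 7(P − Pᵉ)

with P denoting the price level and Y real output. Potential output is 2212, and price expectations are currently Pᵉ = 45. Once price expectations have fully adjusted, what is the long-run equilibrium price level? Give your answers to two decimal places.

Long-run P = 203.67

Short run: with Pᵉ = 45, SRAS is Y = 1897 + 7P. Setting AD = SRAS gives 2148 = 16P, so P = 134.25 and Y = 4045 − 9P = 2836.75.
Output 2836.75 is above potential 2212, so over time expected prices rise and SRAS shifts left until Y returns to 2212.
Long run: Y = 2212 on the AD curve gives 2212 = 4045 − 9P, so P = 203.67.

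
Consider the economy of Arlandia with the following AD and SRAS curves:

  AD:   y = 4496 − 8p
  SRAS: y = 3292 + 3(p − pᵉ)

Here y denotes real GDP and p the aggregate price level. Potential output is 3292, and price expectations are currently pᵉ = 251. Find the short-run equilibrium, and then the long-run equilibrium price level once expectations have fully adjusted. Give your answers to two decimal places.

Short run: with pᵉ = 251, SRAS is y = 2539 + 3p. Setting AD = SRAS gives 1957 = 11p, so p = 177.91 and y = 4496 − 8p = 3072.73.
Output 3072.73 is below potential 3292, so over time expected prices fall and SRAS shifts right until y returns to 3292.
Long run: y = 3292 on the AD curve gives 3292 = 4496 − 8p, so p = 150.50.

Short run: p = 177.91, y = 3072.73. Long run: p = 150.50.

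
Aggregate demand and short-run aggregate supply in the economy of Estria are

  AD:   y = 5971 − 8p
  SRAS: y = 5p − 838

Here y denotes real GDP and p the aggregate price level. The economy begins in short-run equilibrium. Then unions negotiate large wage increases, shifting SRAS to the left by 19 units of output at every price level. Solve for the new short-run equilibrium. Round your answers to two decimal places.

This is a negative supply shock: SRAS shifts left.
New SRAS: y = 5p − 857.
Set AD = SRAS: 5971 − 8p = 5p − 857, so 6828 = 13p and p = 525.23.
Substituting into AD, y = 1769.15.

p = 525.23, y = 1769.15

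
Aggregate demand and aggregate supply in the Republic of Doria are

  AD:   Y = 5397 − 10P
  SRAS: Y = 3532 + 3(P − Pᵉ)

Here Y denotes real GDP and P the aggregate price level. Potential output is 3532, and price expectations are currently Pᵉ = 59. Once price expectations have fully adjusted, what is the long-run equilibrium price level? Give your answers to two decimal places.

Short run: with Pᵉ = 59, SRAS is Y = 3355 + 3P. Setting AD = SRAS gives 2042 = 13P, so P = 157.08 and Y = 5397 − 10P = 3826.23.
Output 3826.23 is above potential 3532, so over time expected prices rise and SRAS shifts left until Y returns to 3532.
Long run: Y = 3532 on the AD curve gives 3532 = 5397 − 10P, so P = 186.50.

Long-run P = 186.50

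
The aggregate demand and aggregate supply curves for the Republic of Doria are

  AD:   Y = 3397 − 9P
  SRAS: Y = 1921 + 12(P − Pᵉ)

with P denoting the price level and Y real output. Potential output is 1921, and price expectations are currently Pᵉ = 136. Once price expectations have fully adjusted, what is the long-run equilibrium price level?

Long-run P = 164

Short run: with Pᵉ = 136, SRAS is Y = 289 + 12P. Setting AD = SRAS gives 3108 = 21P, so P = 148 and Y = 3397 − 9·148 = 2065.
Output 2065 is above potential 1921, so over time expected prices rise and SRAS shifts left until Y returns to 1921.
Long run: Y = 1921 on the AD curve gives 1921 = 3397 − 9P, so P = 164.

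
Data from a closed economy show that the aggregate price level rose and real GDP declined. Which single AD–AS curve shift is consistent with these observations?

P rose and Y fell. An AD shift moves P and Y in the same direction; an SRAS shift moves them in opposite directions.
Here P and Y moved in opposite directions, so the SRAS curve shifted.
Since Y fell, SRAS shifted left.

SRAS shifted left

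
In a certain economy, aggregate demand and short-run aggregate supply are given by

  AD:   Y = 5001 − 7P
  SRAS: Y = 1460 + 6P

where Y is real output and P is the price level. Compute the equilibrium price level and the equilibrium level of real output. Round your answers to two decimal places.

P = 272.38, Y = 3094.31

Set AD = SRAS: 5001 − 7P = 1460 + 6P, so 3541 = 13P and P = 272.38.
Substituting into AD, Y = 5001 − 7P = 3094.31.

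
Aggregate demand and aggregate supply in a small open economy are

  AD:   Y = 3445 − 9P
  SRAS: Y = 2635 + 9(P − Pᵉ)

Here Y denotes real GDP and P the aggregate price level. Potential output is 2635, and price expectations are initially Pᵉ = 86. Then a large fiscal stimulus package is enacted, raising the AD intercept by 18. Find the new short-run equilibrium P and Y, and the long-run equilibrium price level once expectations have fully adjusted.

Short run: P = 89, Y = 2662. Long run: P = 92.

AD shifts right: new AD is Y = 3463 − 9P. With Pᵉ = 86, SRAS is Y = 1861 + 9P.
Short run: 3463 − 9P = 1861 + 9P gives 1602 = 18P, so P = 89 and Y = 3463 − 9·89 = 2662.
Y = 2662 is above potential 2635; expectations adjust and SRAS shifts left until Y = 2635.
Long run: on the new AD curve, 2635 = 3463 − 9P gives P = 92.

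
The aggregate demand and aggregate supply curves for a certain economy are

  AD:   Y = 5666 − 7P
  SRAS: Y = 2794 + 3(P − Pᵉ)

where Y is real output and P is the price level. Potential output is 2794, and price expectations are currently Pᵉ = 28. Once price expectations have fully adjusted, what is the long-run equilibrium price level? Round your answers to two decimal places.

Long-run P = 410.29

Short run: with Pᵉ = 28, SRAS is Y = 2710 + 3P. Setting AD = SRAS gives 2956 = 10P, so P = 295.60 and Y = 5666 − 7P = 3596.80.
Output 3596.80 is above potential 2794, so over time expected prices rise and SRAS shifts left until Y returns to 2794.
Long run: Y = 2794 on the AD curve gives 2794 = 5666 − 7P, so P = 410.29.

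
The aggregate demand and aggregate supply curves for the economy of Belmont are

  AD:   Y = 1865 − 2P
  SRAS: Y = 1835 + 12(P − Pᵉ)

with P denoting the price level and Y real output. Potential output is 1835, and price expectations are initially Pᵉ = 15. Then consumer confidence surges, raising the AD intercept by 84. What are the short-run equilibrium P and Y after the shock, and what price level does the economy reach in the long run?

Short run: P = 21, Y = 1907. Long run: P = 57.

AD shifts right: new AD is Y = 1949 − 2P. With Pᵉ = 15, SRAS is Y = 1655 + 12P.
Short run: 1949 − 2P = 1655 + 12P gives 294 = 14P, so P = 21 and Y = 1949 − 2·21 = 1907.
Y = 1907 is above potential 1835; expectations adjust and SRAS shifts left until Y = 1835.
Long run: on the new AD curve, 1835 = 1949 − 2P gives P = 57.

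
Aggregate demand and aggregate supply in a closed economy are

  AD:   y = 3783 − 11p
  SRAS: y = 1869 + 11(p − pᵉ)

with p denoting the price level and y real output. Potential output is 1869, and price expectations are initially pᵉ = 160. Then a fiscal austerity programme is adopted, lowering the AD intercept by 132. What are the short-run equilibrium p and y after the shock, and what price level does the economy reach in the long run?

AD shifts left: new AD is y = 3651 − 11p. With pᵉ = 160, SRAS is y = 109 + 11p.
Short run: 3651 − 11p = 109 + 11p gives 3542 = 22p, so p = 161 and y = 3651 − 11·161 = 1880.
y = 1880 is above potential 1869; expectations adjust and SRAS shifts left until y = 1869.
Long run: on the new AD curve, 1869 = 3651 − 11p gives p = 162.

Short run: p = 161, y = 1880. Long run: p = 162.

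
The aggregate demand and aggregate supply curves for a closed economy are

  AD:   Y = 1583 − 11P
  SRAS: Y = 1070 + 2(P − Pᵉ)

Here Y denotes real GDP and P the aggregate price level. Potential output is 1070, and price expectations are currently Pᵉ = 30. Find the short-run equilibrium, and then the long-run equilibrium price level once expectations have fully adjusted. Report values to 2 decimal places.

Short run: with Pᵉ = 30, SRAS is Y = 1010 + 2P. Setting AD = SRAS gives 573 = 13P, so P = 44.08 and Y = 1583 − 11P = 1098.15.
Output 1098.15 is above potential 1070, so over time expected prices rise and SRAS shifts left until Y returns to 1070.
Long run: Y = 1070 on the AD curve gives 1070 = 1583 − 11P, so P = 46.64.

Short run: P = 44.08, Y = 1098.15. Long run: P = 46.64.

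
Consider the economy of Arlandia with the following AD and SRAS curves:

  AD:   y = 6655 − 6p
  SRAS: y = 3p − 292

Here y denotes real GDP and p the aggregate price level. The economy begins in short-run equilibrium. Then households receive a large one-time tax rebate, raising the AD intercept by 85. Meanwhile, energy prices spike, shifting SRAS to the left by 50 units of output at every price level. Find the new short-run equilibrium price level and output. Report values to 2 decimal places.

After both shocks: AD is y = 6740 − 6p and SRAS is y = 3p − 342.
Setting them equal: 7082 = 9p, so p = 786.89.
Substituting into AD, y = 2018.67.

p = 786.89, y = 2018.67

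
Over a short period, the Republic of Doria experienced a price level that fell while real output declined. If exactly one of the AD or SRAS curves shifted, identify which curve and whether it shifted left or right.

AD shifted left

P fell and Y fell. An AD shift moves P and Y in the same direction; an SRAS shift moves them in opposite directions.
Here P and Y moved in the same direction, so the AD curve shifted.
Since Y fell, AD shifted left.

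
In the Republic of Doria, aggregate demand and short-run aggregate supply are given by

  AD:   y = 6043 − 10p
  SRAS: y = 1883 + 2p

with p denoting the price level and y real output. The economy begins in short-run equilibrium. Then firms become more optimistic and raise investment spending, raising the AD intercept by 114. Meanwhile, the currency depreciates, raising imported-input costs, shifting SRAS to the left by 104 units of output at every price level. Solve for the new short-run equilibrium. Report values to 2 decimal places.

After both shocks: AD is y = 6157 − 10p and SRAS is y = 1779 + 2p.
Setting them equal: 4378 = 12p, so p = 364.83.
Substituting into AD, y = 2508.67.

p = 364.83, y = 2508.67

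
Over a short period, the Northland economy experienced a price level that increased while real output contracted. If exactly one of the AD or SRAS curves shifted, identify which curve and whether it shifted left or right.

P rose and Y fell. An AD shift moves P and Y in the same direction; an SRAS shift moves them in opposite directions.
Here P and Y moved in opposite directions, so the SRAS curve shifted.
Since Y fell, SRAS shifted left.

SRAS shifted left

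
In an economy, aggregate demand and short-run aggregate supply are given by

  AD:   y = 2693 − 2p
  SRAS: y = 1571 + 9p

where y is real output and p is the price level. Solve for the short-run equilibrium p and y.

p = 102, y = 2489

Set AD = SRAS: 2693 − 2p = 1571 + 9p, so 1122 = 11p and p = 102.
Then y = 2693 − 2·102 = 2489.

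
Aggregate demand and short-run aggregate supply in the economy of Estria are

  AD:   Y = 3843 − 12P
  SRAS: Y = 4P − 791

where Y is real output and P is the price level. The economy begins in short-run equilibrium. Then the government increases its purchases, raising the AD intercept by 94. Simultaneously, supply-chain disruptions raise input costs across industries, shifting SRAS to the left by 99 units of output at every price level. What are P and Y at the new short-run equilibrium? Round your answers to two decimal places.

After both shocks: AD is Y = 3937 − 12P and SRAS is Y = 4P − 890.
Setting them equal: 4827 = 16P, so P = 301.69.
Substituting into AD, Y = 316.75.

P = 301.69, Y = 316.75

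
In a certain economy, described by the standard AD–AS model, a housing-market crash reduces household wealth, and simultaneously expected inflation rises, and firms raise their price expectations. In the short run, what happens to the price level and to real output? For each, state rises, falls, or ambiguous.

Price level: ambiguous; output: falls

The first event is a negative demand shock: AD shifts left, which by itself pushes P down and Y down.
The second is an adverse supply shock: SRAS shifts left, which by itself pushes P up and Y down.
The two shocks push P in opposite directions, so the effect on P is ambiguous. Both shocks push Y down, so Y falls.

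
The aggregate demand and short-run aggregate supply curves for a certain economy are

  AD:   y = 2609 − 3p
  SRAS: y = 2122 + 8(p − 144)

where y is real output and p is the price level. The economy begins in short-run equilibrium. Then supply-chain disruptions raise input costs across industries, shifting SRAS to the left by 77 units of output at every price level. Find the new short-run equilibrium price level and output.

This is a negative supply shock: SRAS shifts left.
New SRAS: y = 893 + 8p.
Set AD = SRAS: 2609 − 3p = 893 + 8p, so 1716 = 11p and p = 156.
y = 2609 − 3·156 = 2141.

p = 156, y = 2141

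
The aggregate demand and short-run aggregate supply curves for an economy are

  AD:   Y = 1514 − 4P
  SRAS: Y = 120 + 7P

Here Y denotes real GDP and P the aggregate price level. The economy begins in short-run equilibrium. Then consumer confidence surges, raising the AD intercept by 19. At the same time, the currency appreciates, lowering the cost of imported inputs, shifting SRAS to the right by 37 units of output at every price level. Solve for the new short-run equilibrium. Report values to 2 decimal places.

P = 125.09, Y = 1032.64

After both shocks: AD is Y = 1533 − 4P and SRAS is Y = 157 + 7P.
Setting them equal: 1376 = 11P, so P = 125.09.
Substituting into AD, Y = 1032.64.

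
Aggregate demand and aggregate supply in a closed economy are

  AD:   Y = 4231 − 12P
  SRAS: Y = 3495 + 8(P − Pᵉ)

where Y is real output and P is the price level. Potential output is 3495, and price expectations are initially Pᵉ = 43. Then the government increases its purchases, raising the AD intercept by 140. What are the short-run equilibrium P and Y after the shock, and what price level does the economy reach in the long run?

AD shifts right: new AD is Y = 4371 − 12P. With Pᵉ = 43, SRAS is Y = 3151 + 8P.
Short run: 4371 − 12P = 3151 + 8P gives 1220 = 20P, so P = 61 and Y = 4371 − 12·61 = 3639.
Y = 3639 is above potential 3495; expectations adjust and SRAS shifts left until Y = 3495.
Long run: on the new AD curve, 3495 = 4371 − 12P gives P = 73.

Short run: P = 61, Y = 3639. Long run: P = 73.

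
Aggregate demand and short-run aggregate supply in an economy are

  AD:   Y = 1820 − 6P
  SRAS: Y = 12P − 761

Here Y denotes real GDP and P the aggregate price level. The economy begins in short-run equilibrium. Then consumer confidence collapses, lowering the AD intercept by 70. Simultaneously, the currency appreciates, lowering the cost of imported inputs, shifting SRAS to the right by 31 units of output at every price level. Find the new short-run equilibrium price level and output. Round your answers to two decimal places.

After both shocks: AD is Y = 1750 − 6P and SRAS is Y = 12P − 730.
Setting them equal: 2480 = 18P, so P = 137.78.
Substituting into AD, Y = 923.33.

P = 137.78, Y = 923.33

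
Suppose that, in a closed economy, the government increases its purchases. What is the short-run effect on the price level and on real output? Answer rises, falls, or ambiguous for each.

Price level: rises; output: rises

This is a positive demand shock: AD shifts right.
Moving along the upward-sloping SRAS curve, P rises and Y rises.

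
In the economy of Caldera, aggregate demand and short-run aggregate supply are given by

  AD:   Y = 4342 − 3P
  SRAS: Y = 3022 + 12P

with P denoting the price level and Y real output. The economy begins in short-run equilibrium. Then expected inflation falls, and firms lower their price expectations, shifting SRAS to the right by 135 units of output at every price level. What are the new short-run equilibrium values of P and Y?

This is a positive supply shock: SRAS shifts right.
New SRAS: Y = 3157 + 12P.
Set AD = SRAS: 4342 − 3P = 3157 + 12P, so 1185 = 15P and P = 79.
Y = 4342 − 3·79 = 4105.

P = 79, Y = 4105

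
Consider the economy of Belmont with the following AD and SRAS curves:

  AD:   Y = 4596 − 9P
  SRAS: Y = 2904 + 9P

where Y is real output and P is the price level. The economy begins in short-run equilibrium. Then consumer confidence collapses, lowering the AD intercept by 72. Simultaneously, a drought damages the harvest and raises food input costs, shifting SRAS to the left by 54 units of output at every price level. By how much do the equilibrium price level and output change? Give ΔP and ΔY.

ΔP = -1, ΔY = -63

After both shocks: AD is Y = 4524 − 9P and SRAS is Y = 2850 + 9P.
Setting them equal: 1674 = 18P, so P = 93.
Y = 4524 − 9·93 = 3687.
Initially P = 94, Y = 3750, so ΔP = -1 and ΔY = -63.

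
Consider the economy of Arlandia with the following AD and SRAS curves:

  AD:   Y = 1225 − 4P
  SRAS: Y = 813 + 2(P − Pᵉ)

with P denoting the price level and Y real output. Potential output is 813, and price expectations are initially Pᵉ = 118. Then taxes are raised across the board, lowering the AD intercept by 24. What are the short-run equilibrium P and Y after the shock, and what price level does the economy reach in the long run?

AD shifts left: new AD is Y = 1201 − 4P. With Pᵉ = 118, SRAS is Y = 577 + 2P.
Short run: 1201 − 4P = 577 + 2P gives 624 = 6P, so P = 104 and Y = 1201 − 4·104 = 785.
Y = 785 is below potential 813; expectations adjust and SRAS shifts right until Y = 813.
Long run: on the new AD curve, 813 = 1201 − 4P gives P = 97.

Short run: P = 104, Y = 785. Long run: P = 97.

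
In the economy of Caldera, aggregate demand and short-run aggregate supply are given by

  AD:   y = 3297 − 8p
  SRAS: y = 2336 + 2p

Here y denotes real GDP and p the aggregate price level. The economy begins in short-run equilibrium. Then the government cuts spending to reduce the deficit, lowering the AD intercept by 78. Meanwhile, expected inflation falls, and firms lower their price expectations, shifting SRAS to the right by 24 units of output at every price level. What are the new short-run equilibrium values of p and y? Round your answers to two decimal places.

p = 85.90, y = 2531.80

After both shocks: AD is y = 3219 − 8p and SRAS is y = 2360 + 2p.
Setting them equal: 859 = 10p, so p = 85.90.
Substituting into AD, y = 2531.80.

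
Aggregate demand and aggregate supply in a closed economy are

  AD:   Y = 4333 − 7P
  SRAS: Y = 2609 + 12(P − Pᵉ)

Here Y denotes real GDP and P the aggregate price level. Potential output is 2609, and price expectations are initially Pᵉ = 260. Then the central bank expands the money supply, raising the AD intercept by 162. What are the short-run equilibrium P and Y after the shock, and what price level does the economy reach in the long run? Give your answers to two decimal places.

Short run: P = 263.47, Y = 2650.68. Long run: P = 269.43.

AD shifts right: new AD is Y = 4495 − 7P. With Pᵉ = 260, SRAS is Y = 12P − 511.
Short run: 4495 − 7P = 12P − 511 gives 5006 = 19P, so P = 263.47 and Y = 4495 − 7P = 2650.68.
Y = 2650.68 is above potential 2609; expectations adjust and SRAS shifts left until Y = 2609.
Long run: on the new AD curve, 2609 = 4495 − 7P gives P = 269.43.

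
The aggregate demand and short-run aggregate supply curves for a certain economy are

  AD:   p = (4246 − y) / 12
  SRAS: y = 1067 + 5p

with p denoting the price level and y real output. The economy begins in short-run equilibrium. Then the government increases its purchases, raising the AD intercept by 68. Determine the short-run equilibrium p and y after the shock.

This is a positive demand shock: AD shifts right.
New AD: y = 4314 − 12p.
Set AD = SRAS: 4314 − 12p = 1067 + 5p, so 3247 = 17p and p = 191.
y = 4314 − 12·191 = 2022.

p = 191, y = 2022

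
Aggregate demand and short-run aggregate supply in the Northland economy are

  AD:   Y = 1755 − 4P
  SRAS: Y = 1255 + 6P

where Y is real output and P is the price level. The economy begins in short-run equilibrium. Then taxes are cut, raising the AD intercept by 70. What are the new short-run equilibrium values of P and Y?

P = 57, Y = 1597

This is a positive demand shock: AD shifts right.
New AD: Y = 1825 − 4P.
Set AD = SRAS: 1825 − 4P = 1255 + 6P, so 570 = 10P and P = 57.
Y = 1825 − 4·57 = 1597.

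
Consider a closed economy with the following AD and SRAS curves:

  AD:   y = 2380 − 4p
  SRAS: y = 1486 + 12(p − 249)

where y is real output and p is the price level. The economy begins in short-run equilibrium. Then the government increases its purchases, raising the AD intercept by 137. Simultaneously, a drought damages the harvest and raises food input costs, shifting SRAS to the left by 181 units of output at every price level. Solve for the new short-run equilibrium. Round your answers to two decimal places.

p = 262.50, y = 1467.00

After both shocks: AD is y = 2517 − 4p and SRAS is y = 12p − 1683.
Setting them equal: 4200 = 16p, so p = 262.50.
Substituting into AD, y = 1467.00.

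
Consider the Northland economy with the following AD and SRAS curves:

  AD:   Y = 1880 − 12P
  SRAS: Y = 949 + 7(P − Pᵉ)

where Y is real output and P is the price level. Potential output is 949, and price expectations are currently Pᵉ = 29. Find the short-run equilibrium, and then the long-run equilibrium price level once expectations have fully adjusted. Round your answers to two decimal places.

Short run: P = 59.68, Y = 1163.79. Long run: P = 77.58.

Short run: with Pᵉ = 29, SRAS is Y = 746 + 7P. Setting AD = SRAS gives 1134 = 19P, so P = 59.68 and Y = 1880 − 12P = 1163.79.
Output 1163.79 is above potential 949, so over time expected prices rise and SRAS shifts left until Y returns to 949.
Long run: Y = 949 on the AD curve gives 949 = 1880 − 12P, so P = 77.58.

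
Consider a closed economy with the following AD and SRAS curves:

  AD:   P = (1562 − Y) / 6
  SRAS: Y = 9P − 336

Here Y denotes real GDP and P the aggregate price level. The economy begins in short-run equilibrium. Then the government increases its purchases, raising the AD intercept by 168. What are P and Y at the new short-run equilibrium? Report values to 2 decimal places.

This is a positive demand shock: AD shifts right.
New AD: Y = 1730 − 6P.
Set AD = SRAS: 1730 − 6P = 9P − 336, so 2066 = 15P and P = 137.73.
Substituting into AD, Y = 903.60.

P = 137.73, Y = 903.60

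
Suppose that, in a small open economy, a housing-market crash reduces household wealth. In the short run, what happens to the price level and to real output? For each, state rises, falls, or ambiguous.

Price level: falls; output: falls

This is a negative demand shock: AD shifts left.
Moving along the upward-sloping SRAS curve, P falls and Y falls.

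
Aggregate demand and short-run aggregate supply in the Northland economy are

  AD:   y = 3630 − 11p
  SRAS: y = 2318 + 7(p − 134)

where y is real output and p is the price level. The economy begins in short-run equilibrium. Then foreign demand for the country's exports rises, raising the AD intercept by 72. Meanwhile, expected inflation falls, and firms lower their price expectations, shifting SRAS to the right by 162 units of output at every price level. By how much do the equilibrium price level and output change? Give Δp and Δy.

Δp = -5, Δy = +127

After both shocks: AD is y = 3702 − 11p and SRAS is y = 1542 + 7p.
Setting them equal: 2160 = 18p, so p = 120.
y = 3702 − 11·120 = 2382.
Initially p = 125, y = 2255, so Δp = -5 and Δy = +127.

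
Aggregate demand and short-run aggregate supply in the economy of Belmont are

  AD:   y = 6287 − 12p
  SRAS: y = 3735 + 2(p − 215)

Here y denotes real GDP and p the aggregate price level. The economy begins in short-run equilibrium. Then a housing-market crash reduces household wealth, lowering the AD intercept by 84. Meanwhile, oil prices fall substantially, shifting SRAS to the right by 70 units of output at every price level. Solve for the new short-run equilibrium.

After both shocks: AD is y = 6203 − 12p and SRAS is y = 3375 + 2p.
Setting them equal: 2828 = 14p, so p = 202.
y = 6203 − 12·202 = 3779.

p = 202, y = 3779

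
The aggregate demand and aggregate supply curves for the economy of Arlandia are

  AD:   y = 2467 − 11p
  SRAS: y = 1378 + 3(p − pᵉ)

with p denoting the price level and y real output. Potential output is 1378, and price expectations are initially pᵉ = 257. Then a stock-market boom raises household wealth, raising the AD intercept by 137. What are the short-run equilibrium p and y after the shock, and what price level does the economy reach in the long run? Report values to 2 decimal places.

Short run: p = 142.64, y = 1034.93. Long run: p = 111.45.

AD shifts right: new AD is y = 2604 − 11p. With pᵉ = 257, SRAS is y = 607 + 3p.
Short run: 2604 − 11p = 607 + 3p gives 1997 = 14p, so p = 142.64 and y = 2604 − 11p = 1034.93.
y = 1034.93 is below potential 1378; expectations adjust and SRAS shifts right until y = 1378.
Long run: on the new AD curve, 1378 = 2604 − 11p gives p = 111.45.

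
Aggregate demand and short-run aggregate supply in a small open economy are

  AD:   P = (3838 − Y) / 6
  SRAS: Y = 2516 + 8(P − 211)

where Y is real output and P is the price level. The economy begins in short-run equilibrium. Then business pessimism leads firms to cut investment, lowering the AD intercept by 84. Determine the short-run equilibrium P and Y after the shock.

P = 209, Y = 2500

This is a negative demand shock: AD shifts left.
New AD: Y = 3754 − 6P.
SRAS can be written Y = 828 + 8P.
Set AD = SRAS: 3754 − 6P = 828 + 8P, so 2926 = 14P and P = 209.
Y = 3754 − 6·209 = 2500.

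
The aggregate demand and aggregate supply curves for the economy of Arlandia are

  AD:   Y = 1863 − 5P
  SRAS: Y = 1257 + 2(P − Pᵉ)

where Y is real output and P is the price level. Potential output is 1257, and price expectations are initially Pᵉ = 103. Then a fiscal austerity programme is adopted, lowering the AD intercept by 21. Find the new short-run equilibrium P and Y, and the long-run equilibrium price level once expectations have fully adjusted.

Short run: P = 113, Y = 1277. Long run: P = 117.

AD shifts left: new AD is Y = 1842 − 5P. With Pᵉ = 103, SRAS is Y = 1051 + 2P.
Short run: 1842 − 5P = 1051 + 2P gives 791 = 7P, so P = 113 and Y = 1842 − 5·113 = 1277.
Y = 1277 is above potential 1257; expectations adjust and SRAS shifts left until Y = 1257.
Long run: on the new AD curve, 1257 = 1842 − 5P gives P = 117.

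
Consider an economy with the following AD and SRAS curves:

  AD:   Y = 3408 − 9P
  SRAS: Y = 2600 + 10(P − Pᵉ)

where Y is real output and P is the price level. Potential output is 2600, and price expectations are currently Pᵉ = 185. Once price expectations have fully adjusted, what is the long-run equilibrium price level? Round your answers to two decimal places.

Short run: with Pᵉ = 185, SRAS is Y = 750 + 10P. Setting AD = SRAS gives 2658 = 19P, so P = 139.89 and Y = 3408 − 9P = 2148.95.
Output 2148.95 is below potential 2600, so over time expected prices fall and SRAS shifts right until Y returns to 2600.
Long run: Y = 2600 on the AD curve gives 2600 = 3408 − 9P, so P = 89.78.

Long-run P = 89.78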